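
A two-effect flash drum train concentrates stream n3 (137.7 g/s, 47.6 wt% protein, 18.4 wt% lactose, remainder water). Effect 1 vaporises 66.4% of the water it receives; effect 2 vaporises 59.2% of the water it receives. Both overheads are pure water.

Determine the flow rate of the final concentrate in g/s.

97.3 g/s

water in feed = 137.7×0.340 = 46.818 g/s.
After stage 1: water left = (1−0.664)×46.818 = 15.731; stream total = 106.61 g/s.
After stage 2: water left = (1−0.592)×15.731 = 6.4182; final concentrate = 97.3 g/s.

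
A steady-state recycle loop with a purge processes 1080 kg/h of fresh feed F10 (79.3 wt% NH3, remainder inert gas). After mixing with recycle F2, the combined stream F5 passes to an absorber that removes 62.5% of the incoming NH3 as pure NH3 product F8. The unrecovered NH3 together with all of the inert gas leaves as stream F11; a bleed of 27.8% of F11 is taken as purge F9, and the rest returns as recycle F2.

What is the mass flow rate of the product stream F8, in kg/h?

NH3 in F5: m_A = 1080×0.793 + (1−0.278)·(1−0.625)·m_A, so m_A = 856.44/0.7292 = 1174.4 kg/h.
Product F8 = 0.625×1174.4 = 734.01 kg/h.

734 kg/h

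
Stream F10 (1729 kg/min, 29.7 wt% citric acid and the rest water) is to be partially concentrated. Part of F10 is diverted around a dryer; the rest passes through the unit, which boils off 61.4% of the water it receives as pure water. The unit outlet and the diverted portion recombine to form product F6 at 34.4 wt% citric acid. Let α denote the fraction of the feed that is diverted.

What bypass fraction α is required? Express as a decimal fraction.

0.683

All 1729×0.297 = 513.51 kg/min of citric acid reaches F6, so F6 = 513.51/0.344 = 1492.8 kg/min and vapour = 236.23 kg/min.
The evaporator receives (1−α)·1729 of feed at 0.703 water and removes 0.614 of that water:
0.614×0.703×(1−α)×1729 = 236.23
(1−α) = 236.23/746.31 = 0.3165;  α = 0.6835.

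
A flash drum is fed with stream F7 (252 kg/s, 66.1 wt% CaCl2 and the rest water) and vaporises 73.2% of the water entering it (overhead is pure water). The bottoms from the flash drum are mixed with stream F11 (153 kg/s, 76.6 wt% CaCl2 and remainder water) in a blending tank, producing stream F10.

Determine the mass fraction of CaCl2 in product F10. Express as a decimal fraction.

Vapour removed = 0.732×0.339×252 = 62.533 kg/s; concentrate = 189.47 kg/s.
CaCl2 reaching the mixer = 166.57 (from concentrate) + 153×0.766 = 283.77 kg/s.
Product flow = 189.47 + 153 = 342.47 kg/s; CaCl2 fraction = 0.829.

0.829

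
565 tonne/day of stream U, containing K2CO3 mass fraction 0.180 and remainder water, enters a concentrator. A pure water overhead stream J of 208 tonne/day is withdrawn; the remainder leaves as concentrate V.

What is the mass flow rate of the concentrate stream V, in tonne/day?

Concentrate = 565 − 208 = 357 tonne/day.

357 tonne/day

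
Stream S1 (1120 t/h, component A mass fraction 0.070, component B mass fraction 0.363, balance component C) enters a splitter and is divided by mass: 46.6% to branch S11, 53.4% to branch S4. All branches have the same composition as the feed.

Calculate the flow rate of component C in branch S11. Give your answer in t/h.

295.9 t/h

Branch S11 total = 0.466×1120 = 521.92 t/h.
component C in S11 = 0.567×521.92 = 295.93 t/h.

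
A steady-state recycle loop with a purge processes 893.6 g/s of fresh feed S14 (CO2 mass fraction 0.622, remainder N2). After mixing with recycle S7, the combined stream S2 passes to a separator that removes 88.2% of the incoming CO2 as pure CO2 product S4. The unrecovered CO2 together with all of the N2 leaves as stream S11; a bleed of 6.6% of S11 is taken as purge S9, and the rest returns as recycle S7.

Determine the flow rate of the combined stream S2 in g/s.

N2 enters only via S14 and leaves only via the purge: 893.6×0.378 = 0.066×(N2 in S11), and the separator passes all N2, so N2 in S2 = N2 in S11 = 5117.9 g/s.
CO2 in S2: m_A = 893.6×0.622 + (1−0.066)·(1−0.882)·m_A, so m_A = 555.82/0.8898 = 624.66 g/s.
S2 = 624.66 + 5117.9 = 5742.6 g/s.

5743 g/s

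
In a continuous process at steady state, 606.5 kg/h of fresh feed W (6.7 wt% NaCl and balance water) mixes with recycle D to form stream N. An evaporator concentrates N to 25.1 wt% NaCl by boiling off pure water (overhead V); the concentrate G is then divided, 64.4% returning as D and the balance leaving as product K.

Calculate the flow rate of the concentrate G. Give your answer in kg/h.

454.8 kg/h

Overall NaCl balance (none leaves overhead): NaCl in fresh feed = NaCl in product, i.e. 606.5×0.067 = (1−0.644)·G·0.251.
G = 40.636/(0.251×0.356) = 454.76 kg/h.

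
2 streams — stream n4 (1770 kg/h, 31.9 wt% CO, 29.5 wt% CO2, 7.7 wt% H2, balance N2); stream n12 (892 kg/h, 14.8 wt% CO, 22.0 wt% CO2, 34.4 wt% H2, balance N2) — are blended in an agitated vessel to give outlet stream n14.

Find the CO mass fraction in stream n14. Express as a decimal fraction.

Total flow out = 1770 + 892 = 2662 kg/h.
CO in = 1770×0.319 + 892×0.148 = 696.65 kg/h.
CO mass fraction in n14 = 696.65/2662 = 0.262.

0.262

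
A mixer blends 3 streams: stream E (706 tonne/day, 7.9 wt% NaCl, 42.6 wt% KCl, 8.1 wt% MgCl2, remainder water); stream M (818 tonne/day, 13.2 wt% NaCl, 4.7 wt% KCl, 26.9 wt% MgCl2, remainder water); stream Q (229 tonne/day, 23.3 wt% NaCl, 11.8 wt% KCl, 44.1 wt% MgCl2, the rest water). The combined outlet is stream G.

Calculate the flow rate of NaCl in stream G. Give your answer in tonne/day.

217.1 tonne/day

NaCl out = NaCl in = 706×0.079 + 818×0.132 + 229×0.233 = 217.11 tonne/day.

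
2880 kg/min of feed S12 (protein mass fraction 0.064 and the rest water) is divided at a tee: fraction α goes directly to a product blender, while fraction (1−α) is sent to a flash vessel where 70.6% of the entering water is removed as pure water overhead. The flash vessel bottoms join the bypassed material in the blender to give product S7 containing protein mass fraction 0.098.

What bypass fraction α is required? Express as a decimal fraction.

All 2880×0.064 = 184.32 kg/min of protein reaches S7, so S7 = 184.32/0.098 = 1880.8 kg/min and vapour = 999.18 kg/min.
The evaporator receives (1−α)·2880 of feed at 0.936 water and removes 0.706 of that water:
0.706×0.936×(1−α)×2880 = 999.18
(1−α) = 999.18/1903.2 = 0.5250;  α = 0.4750.

0.475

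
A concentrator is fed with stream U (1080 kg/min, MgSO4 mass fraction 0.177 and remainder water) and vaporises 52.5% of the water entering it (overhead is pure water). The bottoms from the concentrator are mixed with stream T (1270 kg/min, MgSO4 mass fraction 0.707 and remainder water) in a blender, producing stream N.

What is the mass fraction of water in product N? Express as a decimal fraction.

Vapour removed = 0.525×0.823×1080 = 466.64 kg/min; concentrate = 613.36 kg/min.
water reaching the mixer = 422.2 (from concentrate) + 1270×0.293 = 794.31 kg/min.
Product flow = 613.36 + 1270 = 1883.4 kg/min; water fraction = 0.422.

0.422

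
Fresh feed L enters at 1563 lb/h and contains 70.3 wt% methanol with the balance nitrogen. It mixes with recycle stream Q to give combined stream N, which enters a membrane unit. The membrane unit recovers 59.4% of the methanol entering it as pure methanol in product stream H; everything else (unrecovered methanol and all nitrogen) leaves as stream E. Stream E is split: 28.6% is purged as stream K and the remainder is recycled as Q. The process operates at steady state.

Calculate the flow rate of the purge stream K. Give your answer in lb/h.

nitrogen enters only via L and leaves only via the purge: 1563×0.297 = 0.286×(nitrogen in E), and the membrane unit passes all nitrogen, so nitrogen in N = nitrogen in E = 1623.1 lb/h.
methanol in N: m_A = 1563×0.703 + (1−0.286)·(1−0.594)·m_A, so m_A = 1098.8/0.7101 = 1547.3 lb/h.
E = (1−0.594)×1547.3 + 1623.1 = 2251.3 lb/h.
Purge K = 0.286×2251.3 = 643.88 lb/h.

643.9 lb/h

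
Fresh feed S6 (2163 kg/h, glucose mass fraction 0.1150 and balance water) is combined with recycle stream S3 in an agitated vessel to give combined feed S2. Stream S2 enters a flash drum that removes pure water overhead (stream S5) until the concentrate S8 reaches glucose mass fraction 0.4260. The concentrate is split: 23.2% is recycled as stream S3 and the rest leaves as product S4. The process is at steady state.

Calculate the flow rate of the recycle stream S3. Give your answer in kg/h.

176.4 kg/h

Overall glucose balance (none leaves overhead): glucose in fresh feed = glucose in product, i.e. 2163×0.115 = (1−0.232)·S8·0.426.
S8 = 248.75/(0.426×0.768) = 760.3 kg/h.
Recycle S3 = 0.232×760.3 = 176.39 kg/h.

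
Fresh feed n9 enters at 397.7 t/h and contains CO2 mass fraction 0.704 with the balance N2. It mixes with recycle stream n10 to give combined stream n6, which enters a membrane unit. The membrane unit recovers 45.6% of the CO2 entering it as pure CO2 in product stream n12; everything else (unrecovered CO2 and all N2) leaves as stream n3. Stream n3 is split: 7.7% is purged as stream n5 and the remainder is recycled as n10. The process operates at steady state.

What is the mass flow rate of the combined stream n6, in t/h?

2091 t/h

N2 enters only via n9 and leaves only via the purge: 397.7×0.296 = 0.077×(N2 in n3), and the membrane unit passes all N2, so N2 in n6 = N2 in n3 = 1528.8 t/h.
CO2 in n6: m_A = 397.7×0.704 + (1−0.077)·(1−0.456)·m_A, so m_A = 279.98/0.4979 = 562.34 t/h.
n6 = 562.34 + 1528.8 = 2091.2 t/h.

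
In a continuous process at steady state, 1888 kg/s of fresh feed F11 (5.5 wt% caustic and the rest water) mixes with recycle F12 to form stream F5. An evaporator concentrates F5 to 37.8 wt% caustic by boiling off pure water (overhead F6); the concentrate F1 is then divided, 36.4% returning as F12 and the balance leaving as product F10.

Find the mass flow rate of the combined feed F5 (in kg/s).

Overall caustic balance (none leaves overhead): caustic in fresh feed = caustic in product, i.e. 1888×0.055 = (1−0.364)·F1·0.378.
F1 = 103.84/(0.378×0.636) = 431.93 kg/s.
Recycle F12 = 0.364×431.93 = 157.22 kg/s.
Combined feed F5 = 1888 + 157.22 = 2045.2 kg/s.

2045 kg/s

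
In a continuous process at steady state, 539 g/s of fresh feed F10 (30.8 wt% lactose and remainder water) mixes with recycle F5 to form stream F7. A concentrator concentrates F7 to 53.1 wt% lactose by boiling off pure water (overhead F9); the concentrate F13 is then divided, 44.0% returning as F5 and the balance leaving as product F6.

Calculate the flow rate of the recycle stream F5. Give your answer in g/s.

Overall lactose balance (none leaves overhead): lactose in fresh feed = lactose in product, i.e. 539×0.308 = (1−0.440)·F13·0.531.
F13 = 166.01/(0.531×0.560) = 558.29 g/s.
Recycle F5 = 0.440×558.29 = 245.65 g/s.

245.6 g/s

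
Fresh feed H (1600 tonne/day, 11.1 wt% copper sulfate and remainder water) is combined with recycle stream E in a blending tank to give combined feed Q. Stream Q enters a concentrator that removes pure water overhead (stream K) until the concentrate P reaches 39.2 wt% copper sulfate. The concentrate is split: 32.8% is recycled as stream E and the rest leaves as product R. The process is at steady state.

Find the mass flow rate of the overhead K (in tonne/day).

1147 tonne/day

Overall copper sulfate balance (none leaves overhead): copper sulfate in fresh feed = copper sulfate in product, i.e. 1600×0.111 = (1−0.328)·P·0.392.
P = 177.6/(0.392×0.672) = 674.2 tonne/day.
Recycle E = 0.328×674.2 = 221.14 tonne/day.
Combined feed Q = 1600 + 221.14 = 1821.1 tonne/day.
Overhead K = Q − P = 1821.1 − 674.2 = 1146.9 tonne/day.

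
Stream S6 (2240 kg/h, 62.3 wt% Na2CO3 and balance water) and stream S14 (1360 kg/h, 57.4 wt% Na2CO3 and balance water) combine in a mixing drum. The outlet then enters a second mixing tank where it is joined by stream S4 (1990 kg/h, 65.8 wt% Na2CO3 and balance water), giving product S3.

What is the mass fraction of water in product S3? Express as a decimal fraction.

Overall, product flow = 5590 kg/h.
water in = 2240×0.377 + 1360×0.426 + 1990×0.342 = 2104.4 kg/h.
water fraction in S3 = 0.376.

0.376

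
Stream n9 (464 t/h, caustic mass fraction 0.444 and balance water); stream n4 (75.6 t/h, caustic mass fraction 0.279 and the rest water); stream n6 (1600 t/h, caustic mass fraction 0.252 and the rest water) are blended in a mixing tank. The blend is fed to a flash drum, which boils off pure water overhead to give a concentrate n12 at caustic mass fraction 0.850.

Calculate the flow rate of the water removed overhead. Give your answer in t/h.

caustic entering = 464×0.444 + 75.6×0.279 + 1600×0.252 = 630.31 t/h.
All caustic reports to n12, so n12 = 630.31/0.850 = 741.54 t/h.
Total feed = 2139.6 t/h; overhead = 2139.6 − 741.54 = 1398.1 t/h.

1398 t/h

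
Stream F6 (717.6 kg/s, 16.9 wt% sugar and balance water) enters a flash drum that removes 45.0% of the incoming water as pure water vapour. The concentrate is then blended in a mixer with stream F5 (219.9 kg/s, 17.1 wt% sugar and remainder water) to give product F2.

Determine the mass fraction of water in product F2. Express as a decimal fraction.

Vapour removed = 0.450×0.831×717.6 = 268.35 kg/s; concentrate = 449.25 kg/s.
water reaching the mixer = 327.98 (from concentrate) + 219.9×0.829 = 510.28 kg/s.
Product flow = 449.25 + 219.9 = 669.15 kg/s; water fraction = 0.7626.

0.7626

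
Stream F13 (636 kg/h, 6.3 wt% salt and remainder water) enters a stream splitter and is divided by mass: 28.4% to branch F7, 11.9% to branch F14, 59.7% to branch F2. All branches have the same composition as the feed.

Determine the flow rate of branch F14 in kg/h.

Branch F14 flow = 0.119×636 = 75.684 kg/h.

75.68 kg/h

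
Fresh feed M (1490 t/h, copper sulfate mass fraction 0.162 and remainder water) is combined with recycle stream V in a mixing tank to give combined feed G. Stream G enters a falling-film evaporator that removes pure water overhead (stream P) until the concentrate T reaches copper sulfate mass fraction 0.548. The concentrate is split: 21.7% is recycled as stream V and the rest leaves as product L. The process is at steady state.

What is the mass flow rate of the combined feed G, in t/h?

Overall copper sulfate balance (none leaves overhead): copper sulfate in fresh feed = copper sulfate in product, i.e. 1490×0.162 = (1−0.217)·T·0.548.
T = 241.38/(0.548×0.783) = 562.55 t/h.
Recycle V = 0.217×562.55 = 122.07 t/h.
Combined feed G = 1490 + 122.07 = 1612.1 t/h.

1612 t/h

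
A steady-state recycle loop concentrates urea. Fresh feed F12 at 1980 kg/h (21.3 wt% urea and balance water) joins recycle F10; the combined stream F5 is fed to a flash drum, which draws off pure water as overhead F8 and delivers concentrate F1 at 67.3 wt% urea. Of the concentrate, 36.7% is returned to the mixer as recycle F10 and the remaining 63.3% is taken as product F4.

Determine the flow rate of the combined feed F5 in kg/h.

Overall urea balance (none leaves overhead): urea in fresh feed = urea in product, i.e. 1980×0.213 = (1−0.367)·F1·0.673.
F1 = 421.74/(0.673×0.633) = 989.98 kg/h.
Recycle F10 = 0.367×989.98 = 363.32 kg/h.
Combined feed F5 = 1980 + 363.32 = 2343.3 kg/h.

2343 kg/h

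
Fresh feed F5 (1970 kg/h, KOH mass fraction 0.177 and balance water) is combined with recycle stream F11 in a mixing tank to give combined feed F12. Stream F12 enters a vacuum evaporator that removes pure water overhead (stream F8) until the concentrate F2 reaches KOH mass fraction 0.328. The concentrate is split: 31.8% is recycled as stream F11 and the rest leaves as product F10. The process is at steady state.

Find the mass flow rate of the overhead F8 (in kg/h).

Overall KOH balance (none leaves overhead): KOH in fresh feed = KOH in product, i.e. 1970×0.177 = (1−0.318)·F2·0.328.
F2 = 348.69/(0.328×0.682) = 1558.8 kg/h.
Recycle F11 = 0.318×1558.8 = 495.69 kg/h.
Combined feed F12 = 1970 + 495.69 = 2465.7 kg/h.
Overhead F8 = F12 − F2 = 2465.7 − 1558.8 = 906.92 kg/h.

906.9 kg/h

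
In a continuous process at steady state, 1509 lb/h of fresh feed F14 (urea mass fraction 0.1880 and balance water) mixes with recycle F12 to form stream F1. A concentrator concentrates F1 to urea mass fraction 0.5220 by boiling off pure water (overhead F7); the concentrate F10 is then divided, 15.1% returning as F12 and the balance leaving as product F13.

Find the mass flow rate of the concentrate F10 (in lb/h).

Overall urea balance (none leaves overhead): urea in fresh feed = urea in product, i.e. 1509×0.188 = (1−0.151)·F10·0.522.
F10 = 283.69/(0.522×0.849) = 640.13 lb/h.

640.1 lb/h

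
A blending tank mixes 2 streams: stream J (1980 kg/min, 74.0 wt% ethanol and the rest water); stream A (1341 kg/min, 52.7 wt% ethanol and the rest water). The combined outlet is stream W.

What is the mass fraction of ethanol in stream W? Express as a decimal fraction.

Total flow out = 1980 + 1341 = 3321 kg/min.
ethanol in = 1980×0.740 + 1341×0.527 = 2171.9 kg/min.
ethanol mass fraction in W = 2171.9/3321 = 0.6540.

0.6540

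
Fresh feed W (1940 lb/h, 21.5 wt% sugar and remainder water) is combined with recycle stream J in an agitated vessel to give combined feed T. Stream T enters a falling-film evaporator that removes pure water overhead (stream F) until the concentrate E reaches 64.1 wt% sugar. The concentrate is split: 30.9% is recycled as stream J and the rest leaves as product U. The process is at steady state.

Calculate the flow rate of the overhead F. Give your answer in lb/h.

Overall sugar balance (none leaves overhead): sugar in fresh feed = sugar in product, i.e. 1940×0.215 = (1−0.309)·E·0.641.
E = 417.1/(0.641×0.691) = 941.68 lb/h.
Recycle J = 0.309×941.68 = 290.98 lb/h.
Combined feed T = 1940 + 290.98 = 2231 lb/h.
Overhead F = T − E = 2231 − 941.68 = 1289.3 lb/h.

1289 lb/h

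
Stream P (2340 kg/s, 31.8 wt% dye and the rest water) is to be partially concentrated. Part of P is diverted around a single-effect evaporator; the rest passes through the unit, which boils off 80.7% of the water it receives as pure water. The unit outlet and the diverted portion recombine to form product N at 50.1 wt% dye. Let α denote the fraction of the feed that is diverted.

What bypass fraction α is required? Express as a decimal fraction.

0.336

All 2340×0.318 = 744.12 kg/s of dye reaches N, so N = 744.12/0.501 = 1485.3 kg/s and vapour = 854.73 kg/s.
The evaporator receives (1−α)·2340 of feed at 0.682 water and removes 0.807 of that water:
0.807×0.682×(1−α)×2340 = 854.73
(1−α) = 854.73/1287.9 = 0.6637;  α = 0.3363.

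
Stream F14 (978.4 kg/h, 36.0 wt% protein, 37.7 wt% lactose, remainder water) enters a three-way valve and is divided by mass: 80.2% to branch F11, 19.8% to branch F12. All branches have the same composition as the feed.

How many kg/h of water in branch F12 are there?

50.95 kg/h

Branch F12 total = 0.198×978.4 = 193.72 kg/h.
water in F12 = 0.263×193.72 = 50.949 kg/h.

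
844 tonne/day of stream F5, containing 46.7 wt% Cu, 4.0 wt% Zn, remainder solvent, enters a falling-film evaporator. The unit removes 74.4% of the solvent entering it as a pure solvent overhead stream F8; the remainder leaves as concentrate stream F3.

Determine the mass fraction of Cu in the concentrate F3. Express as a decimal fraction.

0.7375

Cu is not removed: 844×0.467 = 394.15 tonne/day of Cu enters F3.
solvent entering = 844×0.493 = 416.09 tonne/day; overhead removed = 0.744×416.09 = 309.57 tonne/day.
Concentrate = 844 − 309.57 = 534.43 tonne/day.
Mass fraction = 394.15/534.43 = 0.7375.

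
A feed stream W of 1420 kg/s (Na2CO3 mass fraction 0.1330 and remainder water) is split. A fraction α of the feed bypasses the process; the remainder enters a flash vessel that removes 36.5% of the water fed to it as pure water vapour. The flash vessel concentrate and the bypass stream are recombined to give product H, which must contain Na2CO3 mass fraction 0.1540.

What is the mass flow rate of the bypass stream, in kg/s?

808.1 kg/s

All 1420×0.133 = 188.86 kg/s of Na2CO3 reaches H, so H = 188.86/0.154 = 1226.4 kg/s and vapour = 193.64 kg/s.
The evaporator receives (1−α)·1420 of feed at 0.867 water and removes 0.365 of that water:
0.365×0.867×(1−α)×1420 = 193.64
(1−α) = 193.64/449.37 = 0.4309;  α = 0.5691.
Bypass flow = 0.5691×1420 = 808.11 kg/s.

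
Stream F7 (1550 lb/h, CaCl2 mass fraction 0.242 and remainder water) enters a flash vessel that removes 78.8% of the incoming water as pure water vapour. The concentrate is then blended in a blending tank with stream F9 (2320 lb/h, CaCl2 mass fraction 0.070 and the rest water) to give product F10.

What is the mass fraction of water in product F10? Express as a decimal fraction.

Vapour removed = 0.788×0.758×1550 = 925.82 lb/h; concentrate = 624.18 lb/h.
water reaching the mixer = 249.08 (from concentrate) + 2320×0.930 = 2406.7 lb/h.
Product flow = 624.18 + 2320 = 2944.2 lb/h; water fraction = 0.817.

0.817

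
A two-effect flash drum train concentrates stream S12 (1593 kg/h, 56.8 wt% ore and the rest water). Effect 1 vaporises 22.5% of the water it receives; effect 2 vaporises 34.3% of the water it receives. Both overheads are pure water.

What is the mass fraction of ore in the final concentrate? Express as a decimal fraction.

water in feed = 1593×0.432 = 688.18 kg/h.
After stage 1: water left = (1−0.225)×688.18 = 533.34; stream total = 1438.2 kg/h.
After stage 2: water left = (1−0.343)×533.34 = 350.4; final concentrate = 1255.2 kg/h.
ore fraction = 904.82/1255.2 = 0.7208.

0.7208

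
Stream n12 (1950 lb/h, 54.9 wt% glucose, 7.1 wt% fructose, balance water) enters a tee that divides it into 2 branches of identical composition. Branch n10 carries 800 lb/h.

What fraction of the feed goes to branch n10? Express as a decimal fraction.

Fraction to n10 = 800/1950 = 0.4103.

0.410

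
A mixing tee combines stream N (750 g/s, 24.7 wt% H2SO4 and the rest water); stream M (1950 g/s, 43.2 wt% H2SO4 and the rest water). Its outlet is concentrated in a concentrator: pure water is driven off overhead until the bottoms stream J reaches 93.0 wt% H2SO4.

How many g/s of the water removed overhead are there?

H2SO4 entering = 750×0.247 + 1950×0.432 = 1027.7 g/s.
All H2SO4 reports to J, so J = 1027.7/0.930 = 1105 g/s.
Total feed = 2700 g/s; overhead = 2700 − 1105 = 1595 g/s.

1595 g/s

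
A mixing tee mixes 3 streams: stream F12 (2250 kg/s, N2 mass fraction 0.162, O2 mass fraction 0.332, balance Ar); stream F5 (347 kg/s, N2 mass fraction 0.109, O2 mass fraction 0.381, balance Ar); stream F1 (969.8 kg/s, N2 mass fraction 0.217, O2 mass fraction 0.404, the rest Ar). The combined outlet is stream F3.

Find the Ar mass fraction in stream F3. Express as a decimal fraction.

Total flow out = 2250 + 347 + 969.8 = 3566.8 kg/s.
Ar in = 2250×0.506 + 347×0.510 + 969.8×0.379 = 1683 kg/s.
Ar mass fraction in F3 = 1683/3566.8 = 0.472.

0.472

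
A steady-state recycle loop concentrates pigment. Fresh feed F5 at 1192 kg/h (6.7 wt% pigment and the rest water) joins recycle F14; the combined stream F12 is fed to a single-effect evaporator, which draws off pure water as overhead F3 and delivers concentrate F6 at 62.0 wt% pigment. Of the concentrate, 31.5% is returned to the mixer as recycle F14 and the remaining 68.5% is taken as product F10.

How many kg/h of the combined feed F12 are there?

Overall pigment balance (none leaves overhead): pigment in fresh feed = pigment in product, i.e. 1192×0.067 = (1−0.315)·F6·0.620.
F6 = 79.864/(0.620×0.685) = 188.05 kg/h.
Recycle F14 = 0.315×188.05 = 59.235 kg/h.
Combined feed F12 = 1192 + 59.235 = 1251.2 kg/h.

1251 kg/h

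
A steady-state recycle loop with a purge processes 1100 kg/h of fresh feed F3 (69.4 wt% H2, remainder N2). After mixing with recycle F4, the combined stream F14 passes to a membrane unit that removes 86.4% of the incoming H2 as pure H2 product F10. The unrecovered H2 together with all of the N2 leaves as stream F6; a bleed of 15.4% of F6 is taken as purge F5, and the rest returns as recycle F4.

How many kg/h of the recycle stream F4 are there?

1948 kg/h

N2 enters only via F3 and leaves only via the purge: 1100×0.306 = 0.154×(N2 in F6), and the membrane unit passes all N2, so N2 in F14 = N2 in F6 = 2185.7 kg/h.
H2 in F14: m_A = 1100×0.694 + (1−0.154)·(1−0.864)·m_A, so m_A = 763.4/0.8849 = 862.65 kg/h.
F6 = (1−0.864)×862.65 + 2185.7 = 2303 kg/h.
Recycle F4 = (1−0.154)×2303 = 1948.4 kg/h.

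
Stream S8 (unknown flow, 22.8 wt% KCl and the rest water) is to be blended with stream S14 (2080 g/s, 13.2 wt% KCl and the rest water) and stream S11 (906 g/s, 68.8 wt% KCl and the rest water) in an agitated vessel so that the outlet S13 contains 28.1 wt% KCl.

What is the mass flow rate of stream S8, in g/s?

Let S8 be the unknown flow. Total out = 2986 + S8.
KCl balance: 897.89 + 0.228·S8 = 0.281·(2986 + S8)
(0.228 − 0.281)·S8 = 0.281×2986 − 897.89 = -58.822
S8 = -58.822 / -0.053 = 1109.8 g/s

1110 g/s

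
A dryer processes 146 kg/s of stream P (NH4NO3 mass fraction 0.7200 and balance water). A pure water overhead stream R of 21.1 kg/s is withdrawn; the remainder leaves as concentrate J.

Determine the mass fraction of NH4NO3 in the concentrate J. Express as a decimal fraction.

0.8416

NH4NO3 is not removed: 146×0.720 = 105.12 kg/s of NH4NO3 enters J.
Concentrate = 146 − 21.1 = 124.9 kg/s.
Mass fraction = 105.12/124.9 = 0.8416.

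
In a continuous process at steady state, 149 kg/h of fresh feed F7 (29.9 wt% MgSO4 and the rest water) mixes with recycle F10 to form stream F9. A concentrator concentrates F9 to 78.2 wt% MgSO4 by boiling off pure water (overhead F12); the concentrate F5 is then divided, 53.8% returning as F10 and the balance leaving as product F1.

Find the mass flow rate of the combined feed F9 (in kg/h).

215.3 kg/h

Overall MgSO4 balance (none leaves overhead): MgSO4 in fresh feed = MgSO4 in product, i.e. 149×0.299 = (1−0.538)·F5·0.782.
F5 = 44.551/(0.782×0.462) = 123.31 kg/h.
Recycle F10 = 0.538×123.31 = 66.342 kg/h.
Combined feed F9 = 149 + 66.342 = 215.34 kg/h.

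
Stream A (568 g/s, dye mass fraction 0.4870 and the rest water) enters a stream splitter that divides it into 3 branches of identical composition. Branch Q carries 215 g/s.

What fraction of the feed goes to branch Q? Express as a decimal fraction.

0.379

Fraction to Q = 215/568 = 0.3785.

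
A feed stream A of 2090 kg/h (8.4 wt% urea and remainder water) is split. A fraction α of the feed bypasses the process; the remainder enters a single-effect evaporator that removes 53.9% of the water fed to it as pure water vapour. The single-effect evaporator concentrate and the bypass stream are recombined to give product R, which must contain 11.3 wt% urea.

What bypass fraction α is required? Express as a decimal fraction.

All 2090×0.084 = 175.56 kg/h of urea reaches R, so R = 175.56/0.113 = 1553.6 kg/h and vapour = 536.37 kg/h.
The evaporator receives (1−α)·2090 of feed at 0.916 water and removes 0.539 of that water:
0.539×0.916×(1−α)×2090 = 536.37
(1−α) = 536.37/1031.9 = 0.5198;  α = 0.4802.

0.480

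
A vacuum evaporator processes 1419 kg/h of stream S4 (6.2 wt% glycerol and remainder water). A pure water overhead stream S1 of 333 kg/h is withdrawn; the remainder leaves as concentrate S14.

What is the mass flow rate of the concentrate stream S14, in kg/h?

Concentrate = 1419 − 333 = 1086 kg/h.

1086 kg/h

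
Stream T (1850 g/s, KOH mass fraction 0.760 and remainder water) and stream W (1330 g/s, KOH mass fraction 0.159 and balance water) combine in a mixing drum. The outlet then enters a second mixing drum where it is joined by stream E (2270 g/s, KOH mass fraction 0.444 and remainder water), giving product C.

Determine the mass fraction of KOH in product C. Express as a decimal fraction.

Overall, product flow = 5450 g/s.
KOH in = 1850×0.760 + 1330×0.159 + 2270×0.444 = 2625.3 g/s.
KOH fraction in C = 0.482.

0.482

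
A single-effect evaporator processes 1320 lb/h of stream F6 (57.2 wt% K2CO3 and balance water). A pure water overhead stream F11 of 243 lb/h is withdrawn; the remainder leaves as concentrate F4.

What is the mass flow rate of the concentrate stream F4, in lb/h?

1077 lb/h

Concentrate = 1320 − 243 = 1077 lb/h.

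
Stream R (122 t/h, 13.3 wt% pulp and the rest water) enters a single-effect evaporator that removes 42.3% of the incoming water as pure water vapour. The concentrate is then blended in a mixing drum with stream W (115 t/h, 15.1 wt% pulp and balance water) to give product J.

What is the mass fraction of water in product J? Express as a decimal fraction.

0.825

Vapour removed = 0.423×0.867×122 = 44.742 t/h; concentrate = 77.258 t/h.
water reaching the mixer = 61.032 (from concentrate) + 115×0.849 = 158.67 t/h.
Product flow = 77.258 + 115 = 192.26 t/h; water fraction = 0.825.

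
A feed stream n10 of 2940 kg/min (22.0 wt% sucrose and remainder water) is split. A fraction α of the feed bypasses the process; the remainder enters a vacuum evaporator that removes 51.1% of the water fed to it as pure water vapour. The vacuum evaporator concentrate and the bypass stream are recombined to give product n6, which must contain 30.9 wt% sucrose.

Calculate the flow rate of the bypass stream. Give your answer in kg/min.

All 2940×0.220 = 646.8 kg/min of sucrose reaches n6, so n6 = 646.8/0.309 = 2093.2 kg/min and vapour = 846.8 kg/min.
The evaporator receives (1−α)·2940 of feed at 0.780 water and removes 0.511 of that water:
0.511×0.780×(1−α)×2940 = 846.8
(1−α) = 846.8/1171.8 = 0.7226;  α = 0.2774.
Bypass flow = 0.2774×2940 = 815.47 kg/min.

815.5 kg/min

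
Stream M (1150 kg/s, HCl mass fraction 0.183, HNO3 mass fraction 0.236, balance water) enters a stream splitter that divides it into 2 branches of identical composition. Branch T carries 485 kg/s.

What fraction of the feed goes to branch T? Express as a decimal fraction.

0.422

Fraction to T = 485/1150 = 0.4217.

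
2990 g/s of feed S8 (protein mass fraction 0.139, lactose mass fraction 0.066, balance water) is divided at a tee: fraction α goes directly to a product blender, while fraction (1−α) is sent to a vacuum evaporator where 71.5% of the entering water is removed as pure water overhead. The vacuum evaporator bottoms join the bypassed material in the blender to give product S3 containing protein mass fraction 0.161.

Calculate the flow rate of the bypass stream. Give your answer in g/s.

All 2990×0.139 = 415.61 g/s of protein reaches S3, so S3 = 415.61/0.161 = 2581.4 g/s and vapour = 408.57 g/s.
The evaporator receives (1−α)·2990 of feed at 0.795 water and removes 0.715 of that water:
0.715×0.795×(1−α)×2990 = 408.57
(1−α) = 408.57/1699.6 = 0.2404;  α = 0.7596.
Bypass flow = 0.7596×2990 = 2271.2 g/s.

2271 g/s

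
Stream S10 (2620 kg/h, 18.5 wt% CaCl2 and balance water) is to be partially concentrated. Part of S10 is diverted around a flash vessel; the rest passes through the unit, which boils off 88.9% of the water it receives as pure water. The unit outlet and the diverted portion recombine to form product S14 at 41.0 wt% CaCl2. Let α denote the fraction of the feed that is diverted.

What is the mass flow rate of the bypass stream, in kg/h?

635.5 kg/h

All 2620×0.185 = 484.7 kg/h of CaCl2 reaches S14, so S14 = 484.7/0.410 = 1182.2 kg/h and vapour = 1437.8 kg/h.
The evaporator receives (1−α)·2620 of feed at 0.815 water and removes 0.889 of that water:
0.889×0.815×(1−α)×2620 = 1437.8
(1−α) = 1437.8/1898.3 = 0.7574;  α = 0.2426.
Bypass flow = 0.2426×2620 = 635.55 kg/h.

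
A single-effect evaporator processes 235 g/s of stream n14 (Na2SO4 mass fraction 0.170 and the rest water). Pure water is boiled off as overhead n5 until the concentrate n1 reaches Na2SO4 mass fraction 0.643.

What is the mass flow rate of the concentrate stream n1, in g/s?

Na2SO4 is conserved: 235×0.170 = 39.95 g/s all reports to the concentrate.
Concentrate = 39.95/(target fraction) = 62.131 g/s.

62.13 g/s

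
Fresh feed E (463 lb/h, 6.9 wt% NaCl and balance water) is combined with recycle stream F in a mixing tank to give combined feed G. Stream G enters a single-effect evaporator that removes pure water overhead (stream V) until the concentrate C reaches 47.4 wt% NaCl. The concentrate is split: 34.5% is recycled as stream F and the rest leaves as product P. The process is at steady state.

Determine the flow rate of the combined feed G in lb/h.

498.5 lb/h

Overall NaCl balance (none leaves overhead): NaCl in fresh feed = NaCl in product, i.e. 463×0.069 = (1−0.345)·C·0.474.
C = 31.947/(0.474×0.655) = 102.9 lb/h.
Recycle F = 0.345×102.9 = 35.5 lb/h.
Combined feed G = 463 + 35.5 = 498.5 lb/h.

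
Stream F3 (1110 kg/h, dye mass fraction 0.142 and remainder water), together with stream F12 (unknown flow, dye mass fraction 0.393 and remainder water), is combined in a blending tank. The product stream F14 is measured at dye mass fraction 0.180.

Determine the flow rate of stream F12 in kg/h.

Let F12 be the unknown flow. Total out = 1110 + F12.
dye balance: 157.62 + 0.393·F12 = 0.180·(1110 + F12)
(0.393 − 0.180)·F12 = 0.180×1110 − 157.62 = 42.18
F12 = 42.18 / 0.213 = 198.03 kg/h

198 kg/h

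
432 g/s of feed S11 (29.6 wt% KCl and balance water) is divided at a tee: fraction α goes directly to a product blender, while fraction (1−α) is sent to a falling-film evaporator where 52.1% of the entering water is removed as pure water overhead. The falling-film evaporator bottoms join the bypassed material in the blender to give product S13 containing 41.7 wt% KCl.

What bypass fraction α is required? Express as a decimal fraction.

0.209

All 432×0.296 = 127.87 g/s of KCl reaches S13, so S13 = 127.87/0.417 = 306.65 g/s and vapour = 125.35 g/s.
The evaporator receives (1−α)·432 of feed at 0.704 water and removes 0.521 of that water:
0.521×0.704×(1−α)×432 = 125.35
(1−α) = 125.35/158.45 = 0.7911;  α = 0.2089.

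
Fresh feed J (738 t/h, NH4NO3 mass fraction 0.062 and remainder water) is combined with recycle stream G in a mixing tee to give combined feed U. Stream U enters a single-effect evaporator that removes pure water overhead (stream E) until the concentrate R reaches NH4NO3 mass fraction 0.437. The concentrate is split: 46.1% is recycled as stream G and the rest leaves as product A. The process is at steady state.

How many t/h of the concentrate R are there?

194.3 t/h

Overall NH4NO3 balance (none leaves overhead): NH4NO3 in fresh feed = NH4NO3 in product, i.e. 738×0.062 = (1−0.461)·R·0.437.
R = 45.756/(0.437×0.539) = 194.26 t/h.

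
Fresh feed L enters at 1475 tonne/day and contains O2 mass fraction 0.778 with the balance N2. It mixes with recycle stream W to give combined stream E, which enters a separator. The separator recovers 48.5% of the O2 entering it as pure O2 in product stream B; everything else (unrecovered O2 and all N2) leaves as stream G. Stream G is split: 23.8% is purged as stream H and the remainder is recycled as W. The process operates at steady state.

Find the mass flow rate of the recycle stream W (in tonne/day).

N2 enters only via L and leaves only via the purge: 1475×0.222 = 0.238×(N2 in G), and the separator passes all N2, so N2 in E = N2 in G = 1375.8 tonne/day.
O2 in E: m_A = 1475×0.778 + (1−0.238)·(1−0.485)·m_A, so m_A = 1147.5/0.6076 = 1888.8 tonne/day.
G = (1−0.485)×1888.8 + 1375.8 = 2348.5 tonne/day.
Recycle W = (1−0.238)×2348.5 = 1789.6 tonne/day.

1790 tonne/day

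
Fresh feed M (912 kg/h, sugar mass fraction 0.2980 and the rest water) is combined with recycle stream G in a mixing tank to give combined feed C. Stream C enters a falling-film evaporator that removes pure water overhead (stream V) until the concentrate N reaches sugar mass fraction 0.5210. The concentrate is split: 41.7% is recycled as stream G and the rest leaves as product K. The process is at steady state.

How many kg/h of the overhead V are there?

Overall sugar balance (none leaves overhead): sugar in fresh feed = sugar in product, i.e. 912×0.298 = (1−0.417)·N·0.521.
N = 271.78/(0.521×0.583) = 894.76 kg/h.
Recycle G = 0.417×894.76 = 373.11 kg/h.
Combined feed C = 912 + 373.11 = 1285.1 kg/h.
Overhead V = C − N = 1285.1 − 894.76 = 390.36 kg/h.

390.4 kg/h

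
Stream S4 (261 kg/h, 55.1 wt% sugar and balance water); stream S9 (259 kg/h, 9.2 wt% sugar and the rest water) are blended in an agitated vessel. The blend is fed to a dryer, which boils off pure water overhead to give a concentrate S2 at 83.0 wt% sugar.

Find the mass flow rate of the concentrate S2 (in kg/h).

202 kg/h

sugar entering = 261×0.551 + 259×0.092 = 167.64 kg/h.
All sugar reports to S2, so S2 = 167.64/0.830 = 201.97 kg/h.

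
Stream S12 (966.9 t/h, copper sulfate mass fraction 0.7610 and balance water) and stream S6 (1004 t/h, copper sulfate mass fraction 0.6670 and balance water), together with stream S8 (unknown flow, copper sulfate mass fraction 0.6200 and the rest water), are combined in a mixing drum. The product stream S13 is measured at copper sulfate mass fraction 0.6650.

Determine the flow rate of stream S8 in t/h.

Let S8 be the unknown flow. Total out = 1970.9 + S8.
copper sulfate balance: 1405.5 + 0.620·S8 = 0.665·(1970.9 + S8)
(0.620 − 0.665)·S8 = 0.665×1970.9 − 1405.5 = -94.83
S8 = -94.83 / -0.045 = 2107.3 t/h

2107 t/h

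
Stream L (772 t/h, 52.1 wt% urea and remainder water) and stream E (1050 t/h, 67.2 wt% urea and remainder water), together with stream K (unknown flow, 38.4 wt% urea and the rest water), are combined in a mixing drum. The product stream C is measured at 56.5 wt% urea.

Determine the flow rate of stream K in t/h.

433 t/h

Let K be the unknown flow. Total out = 1822 + K.
urea balance: 1107.8 + 0.384·K = 0.565·(1822 + K)
(0.384 − 0.565)·K = 0.565×1822 − 1107.8 = -78.382
K = -78.382 / -0.181 = 433.05 t/h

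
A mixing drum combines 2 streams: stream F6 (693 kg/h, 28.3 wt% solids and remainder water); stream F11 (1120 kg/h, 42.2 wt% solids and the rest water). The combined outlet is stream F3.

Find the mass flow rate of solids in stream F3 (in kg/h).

668.8 kg/h

solids out = solids in = 693×0.283 + 1120×0.422 = 668.76 kg/h.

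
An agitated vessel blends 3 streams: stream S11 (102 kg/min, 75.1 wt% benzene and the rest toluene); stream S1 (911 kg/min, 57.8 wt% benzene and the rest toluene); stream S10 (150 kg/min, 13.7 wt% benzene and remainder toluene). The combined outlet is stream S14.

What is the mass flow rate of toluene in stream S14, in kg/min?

539.3 kg/min

toluene out = toluene in = 102×0.249 + 911×0.422 + 150×0.863 = 539.29 kg/min.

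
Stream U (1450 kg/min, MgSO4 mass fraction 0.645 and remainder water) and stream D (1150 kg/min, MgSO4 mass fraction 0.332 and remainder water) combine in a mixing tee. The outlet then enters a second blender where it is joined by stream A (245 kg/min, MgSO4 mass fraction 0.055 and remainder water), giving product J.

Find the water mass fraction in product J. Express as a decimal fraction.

Overall, product flow = 2845 kg/min.
water in = 1450×0.355 + 1150×0.668 + 245×0.945 = 1514.5 kg/min.
water fraction in J = 0.532.

0.532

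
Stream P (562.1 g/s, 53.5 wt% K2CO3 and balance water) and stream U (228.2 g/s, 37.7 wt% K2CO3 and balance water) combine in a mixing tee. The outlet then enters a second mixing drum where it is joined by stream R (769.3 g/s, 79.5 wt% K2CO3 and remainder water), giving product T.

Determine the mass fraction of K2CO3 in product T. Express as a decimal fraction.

Overall, product flow = 1559.6 g/s.
K2CO3 in = 562.1×0.535 + 228.2×0.377 + 769.3×0.795 = 998.35 g/s.
K2CO3 fraction in T = 0.640.

0.640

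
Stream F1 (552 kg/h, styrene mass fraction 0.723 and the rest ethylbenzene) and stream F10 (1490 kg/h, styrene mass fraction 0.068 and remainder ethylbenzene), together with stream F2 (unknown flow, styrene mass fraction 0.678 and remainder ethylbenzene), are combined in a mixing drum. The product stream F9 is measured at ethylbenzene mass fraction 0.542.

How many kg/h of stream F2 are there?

1976 kg/h

Let F2 be the unknown flow. Total out = 2042 + F2.
ethylbenzene balance: 1541.6 + 0.322·F2 = 0.542·(2042 + F2)
(0.322 − 0.542)·F2 = 0.542×2042 − 1541.6 = -434.82
F2 = -434.82 / -0.220 = 1976.5 kg/h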